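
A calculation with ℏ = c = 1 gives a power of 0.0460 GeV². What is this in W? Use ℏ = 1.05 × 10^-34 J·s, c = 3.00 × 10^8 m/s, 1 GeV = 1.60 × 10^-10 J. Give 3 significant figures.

1.12 × 10^13 W

Power is [E]/[T] = [E]²/ℏ.
1 GeV² → 1/ℏ × (1 GeV in J)² = 2.44 × 10^14 W.
Result: 0.0460 × 2.44 × 10^14 = 1.12 × 10^13 W.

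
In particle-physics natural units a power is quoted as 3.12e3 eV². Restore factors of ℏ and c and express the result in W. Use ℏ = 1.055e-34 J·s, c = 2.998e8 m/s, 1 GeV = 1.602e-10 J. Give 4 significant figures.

0.7590 W

Power is [E]/[T] = [E]²/ℏ.
1 GeV² → 1/ℏ × (1 GeV in J)² = 2.433e14 W.
Convert the energy scale: 3.12e3 eV² = 3.12e-15 GeV².
Result: 3.12e-15 × 2.433e14 = 0.7590 W.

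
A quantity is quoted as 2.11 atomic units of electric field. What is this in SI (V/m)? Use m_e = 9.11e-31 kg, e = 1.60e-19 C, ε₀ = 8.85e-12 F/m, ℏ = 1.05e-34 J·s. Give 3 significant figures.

One atomic unit of electric field: E_au = E_h/(e a₀) = m_e²e⁵/((4πε₀)³ℏ⁴) = 5.20e11 V/m.
2.11 × 5.20e11 V/m = 1.10e12 V/m

1.10e12 V/m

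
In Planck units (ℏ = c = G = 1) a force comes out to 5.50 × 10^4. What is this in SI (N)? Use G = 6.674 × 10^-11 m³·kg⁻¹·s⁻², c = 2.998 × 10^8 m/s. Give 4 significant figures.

6.657 × 10^48 N

One Planck force: F_P = c⁴/G = 1.210 × 10^44 N.
5.50 × 10^4 × 1.210 × 10^44 N = 6.657 × 10^48 N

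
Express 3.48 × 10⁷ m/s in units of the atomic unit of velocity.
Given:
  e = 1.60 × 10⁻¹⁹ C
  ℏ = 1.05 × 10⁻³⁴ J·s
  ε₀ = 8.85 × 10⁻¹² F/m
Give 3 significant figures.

atomic unit of velocity: v_au = e²/(4πε₀ℏ) = 2.19 × 10⁶ m/s.
3.48 × 10⁷ / 2.19 × 10⁶ = 15.9

15.9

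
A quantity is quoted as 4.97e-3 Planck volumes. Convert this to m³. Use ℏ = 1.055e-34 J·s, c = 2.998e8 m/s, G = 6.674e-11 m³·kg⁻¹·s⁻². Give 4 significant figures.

One Planck volume: V_P = (ℏG/c³)^(3/2) = 4.224e-105 m³.
4.97e-3 × 4.224e-105 m³ = 2.099e-107 m³

2.099e-107 m³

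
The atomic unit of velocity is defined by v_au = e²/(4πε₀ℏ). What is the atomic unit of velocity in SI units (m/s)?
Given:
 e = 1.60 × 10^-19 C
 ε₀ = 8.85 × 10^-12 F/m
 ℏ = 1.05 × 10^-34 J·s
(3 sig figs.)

2.19 × 10^6 m/s

v_au = e²/(4πε₀ℏ)
  = 2.56 × 10^-38 / 1.17 × 10^-44
  = 2.19 × 10^6 m/s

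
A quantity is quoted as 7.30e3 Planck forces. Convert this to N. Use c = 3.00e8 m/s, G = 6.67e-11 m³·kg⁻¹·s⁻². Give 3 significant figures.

One Planck force: F_P = c⁴/G = 1.21e44 N.
7.30e3 × 1.21e44 N = 8.87e47 N

8.87e47 N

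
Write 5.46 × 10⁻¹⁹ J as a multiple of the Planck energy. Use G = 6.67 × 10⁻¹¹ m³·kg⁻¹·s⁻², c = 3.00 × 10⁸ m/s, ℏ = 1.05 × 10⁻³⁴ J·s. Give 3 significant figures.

Planck energy: E_P = √(ℏc⁵/G) = 1.96 × 10⁹ J.
5.46 × 10⁻¹⁹ / 1.96 × 10⁹ = 2.79 × 10⁻²⁸

2.79 × 10⁻²⁸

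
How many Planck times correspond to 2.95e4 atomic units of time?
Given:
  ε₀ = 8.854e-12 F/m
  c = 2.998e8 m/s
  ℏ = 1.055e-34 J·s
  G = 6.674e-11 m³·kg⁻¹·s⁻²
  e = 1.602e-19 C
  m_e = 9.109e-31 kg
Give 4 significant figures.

atomic unit of time: τ_au = (4πε₀)²ℏ³/(m_e e⁴) = 2.423e-17 s
Planck time: t_P = √(ℏG/c⁵) = 5.392e-44 s
2.95e4 × 2.423e-17 / 5.392e-44 = 1.326e31

1.326e31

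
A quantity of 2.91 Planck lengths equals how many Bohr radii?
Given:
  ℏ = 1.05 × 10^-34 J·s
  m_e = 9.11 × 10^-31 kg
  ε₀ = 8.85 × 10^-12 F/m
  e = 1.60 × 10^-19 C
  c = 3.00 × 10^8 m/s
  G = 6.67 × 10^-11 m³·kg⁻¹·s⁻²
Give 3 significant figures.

8.91 × 10^-25

Planck length: ℓ_P = √(ℏG/c³) = 1.61 × 10^-35 m
Bohr radius: a₀ = 4πε₀ℏ²/(m_e e²) = 5.26 × 10^-11 m
2.91 × 1.61 × 10^-35 / 5.26 × 10^-11 = 8.91 × 10^-25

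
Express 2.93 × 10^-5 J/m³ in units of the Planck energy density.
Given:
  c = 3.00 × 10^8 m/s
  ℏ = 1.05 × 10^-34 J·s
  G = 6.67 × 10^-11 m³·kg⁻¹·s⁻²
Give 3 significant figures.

6.26 × 10^-119

Planck energy density: u_P = c⁷/(ℏG²) = 4.68 × 10^113 J/m³.
2.93 × 10^-5 / 4.68 × 10^113 = 6.26 × 10^-119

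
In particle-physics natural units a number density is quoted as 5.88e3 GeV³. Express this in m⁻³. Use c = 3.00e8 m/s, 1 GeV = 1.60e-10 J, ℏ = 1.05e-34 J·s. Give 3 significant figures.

Number density is [L]⁻³ = [E]³/(ℏc)³.
1 GeV³ → 1/(ℏc)³ × (1 GeV in J)³ = 1.31e47 m⁻³.
Result: 5.88e3 × 1.31e47 = 7.71e50 m⁻³.

7.71e50 m⁻³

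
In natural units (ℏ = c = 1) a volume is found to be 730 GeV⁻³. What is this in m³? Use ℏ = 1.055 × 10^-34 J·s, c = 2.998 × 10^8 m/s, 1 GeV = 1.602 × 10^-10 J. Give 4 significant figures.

5.618 × 10^-45 m³

Volume is [L]³ = [E]⁻³·(ℏc)³.
1 GeV⁻³ → (ℏc)³ × (1 GeV in J)⁻³ = 7.696 × 10^-48 m³.
Result: 730 × 7.696 × 10^-48 = 5.618 × 10^-45 m³.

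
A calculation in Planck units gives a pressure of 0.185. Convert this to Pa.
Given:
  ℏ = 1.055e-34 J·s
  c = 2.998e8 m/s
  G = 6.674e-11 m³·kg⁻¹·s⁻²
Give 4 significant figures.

One Planck pressure: p_P = c⁷/(ℏG²) = 4.632e113 Pa.
0.185 × 4.632e113 Pa = 8.570e112 Pa

8.570e112 Pa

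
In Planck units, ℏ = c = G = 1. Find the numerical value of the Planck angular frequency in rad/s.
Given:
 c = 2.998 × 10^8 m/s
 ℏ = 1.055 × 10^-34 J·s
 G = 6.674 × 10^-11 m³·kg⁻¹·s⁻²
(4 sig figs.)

1.855 × 10^43 rad/s

The unique combination of the constants set to 1 with dimensions of angular frequency is ω_P = √(c⁵/(ℏG)).
  = √(3.440 × 10^86)
  = 1.855 × 10^43 rad/s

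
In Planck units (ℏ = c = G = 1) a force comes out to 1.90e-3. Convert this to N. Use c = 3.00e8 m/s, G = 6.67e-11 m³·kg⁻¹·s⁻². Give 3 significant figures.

2.31e41 N

One Planck force: F_P = c⁴/G = 1.21e44 N.
1.90e-3 × 1.21e44 N = 2.31e41 N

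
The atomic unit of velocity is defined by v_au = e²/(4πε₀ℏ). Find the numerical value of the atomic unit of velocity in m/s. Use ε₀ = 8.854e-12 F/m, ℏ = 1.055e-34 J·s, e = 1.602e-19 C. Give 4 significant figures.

v_au = e²/(4πε₀ℏ)
  = 2.566e-38 / 1.174e-44
  = 2.186e6 m/s

2.186e6 m/s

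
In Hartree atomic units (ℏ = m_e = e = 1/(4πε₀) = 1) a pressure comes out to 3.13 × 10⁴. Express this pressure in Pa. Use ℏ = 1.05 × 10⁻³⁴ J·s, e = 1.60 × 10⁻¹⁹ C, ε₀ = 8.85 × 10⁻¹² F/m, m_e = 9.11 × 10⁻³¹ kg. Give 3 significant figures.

One atomic unit of pressure: P_au = E_h/a₀³ = m_e⁴e¹⁰/((4πε₀)⁵ℏ⁸) = 3.01 × 10¹³ Pa.
3.13 × 10⁴ × 3.01 × 10¹³ Pa = 9.43 × 10¹⁷ Pa

9.43 × 10¹⁷ Pa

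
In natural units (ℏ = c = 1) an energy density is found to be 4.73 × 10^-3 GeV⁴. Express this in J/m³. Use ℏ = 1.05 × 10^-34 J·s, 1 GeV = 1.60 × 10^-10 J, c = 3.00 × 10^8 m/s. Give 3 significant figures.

[E]/[L]³ = [E]⁴/(ℏc)³; restore (ℏc)⁻³.
1 GeV⁴ → 1/(ℏc)³ × (1 GeV in J)⁴ = 2.10 × 10^37 J/m³.
Result: 4.73 × 10^-3 × 2.10 × 10^37 = 9.92 × 10^34 J/m³.

9.92 × 10^34 J/m³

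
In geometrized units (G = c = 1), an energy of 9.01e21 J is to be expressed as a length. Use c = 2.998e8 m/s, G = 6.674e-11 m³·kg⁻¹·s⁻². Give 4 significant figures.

Energy → length via G/c⁴.
9.01e21 J × (G/c⁴) = 7.444e-23 m

7.444e-23 m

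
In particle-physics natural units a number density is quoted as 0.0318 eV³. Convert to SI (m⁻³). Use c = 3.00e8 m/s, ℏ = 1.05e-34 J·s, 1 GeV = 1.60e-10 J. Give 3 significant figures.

Number density is [L]⁻³ = [E]³/(ℏc)³.
1 GeV³ → 1/(ℏc)³ × (1 GeV in J)³ = 1.31e47 m⁻³.
Convert the energy scale: 0.0318 eV³ = 3.18e-29 GeV³.
Result: 3.18e-29 × 1.31e47 = 4.17e18 m⁻³.

4.17e18 m⁻³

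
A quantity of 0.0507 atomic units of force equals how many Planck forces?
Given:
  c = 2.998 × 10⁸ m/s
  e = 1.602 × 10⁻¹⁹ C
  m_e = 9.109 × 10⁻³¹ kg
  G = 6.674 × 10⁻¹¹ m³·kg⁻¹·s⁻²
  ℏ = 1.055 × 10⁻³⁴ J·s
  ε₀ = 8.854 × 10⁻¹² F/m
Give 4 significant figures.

3.443 × 10⁻⁵³

atomic unit of force: F_au = E_h/a₀ = m_e²e⁶/((4πε₀)³ℏ⁴) = 8.220 × 10⁻⁸ N
Planck force: F_P = c⁴/G = 1.210 × 10⁴⁴ N
0.0507 × 8.220 × 10⁻⁸ / 1.210 × 10⁴⁴ = 3.443 × 10⁻⁵³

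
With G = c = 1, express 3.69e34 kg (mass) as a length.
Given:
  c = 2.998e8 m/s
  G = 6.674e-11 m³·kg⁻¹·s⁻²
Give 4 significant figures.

2.740e7 m

In G = c = 1 units mass has dimensions of length; the conversion factor is G/c².
3.69e34 kg × (G/c²) = 2.740e7 m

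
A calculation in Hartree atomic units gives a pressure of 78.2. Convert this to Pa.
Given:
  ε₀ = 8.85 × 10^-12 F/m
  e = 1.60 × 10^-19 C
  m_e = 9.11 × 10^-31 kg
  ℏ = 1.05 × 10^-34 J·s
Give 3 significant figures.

2.36 × 10^15 Pa

One atomic unit of pressure: P_au = E_h/a₀³ = m_e⁴e¹⁰/((4πε₀)⁵ℏ⁸) = 3.01 × 10^13 Pa.
78.2 × 3.01 × 10^13 Pa = 2.36 × 10^15 Pa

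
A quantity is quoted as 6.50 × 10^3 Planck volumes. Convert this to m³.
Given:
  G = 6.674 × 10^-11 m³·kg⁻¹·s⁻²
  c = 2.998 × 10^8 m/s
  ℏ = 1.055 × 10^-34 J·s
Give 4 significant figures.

One Planck volume: V_P = (ℏG/c³)^(3/2) = 4.224 × 10^-105 m³.
6.50 × 10^3 × 4.224 × 10^-105 m³ = 2.746 × 10^-101 m³

2.746 × 10^-101 m³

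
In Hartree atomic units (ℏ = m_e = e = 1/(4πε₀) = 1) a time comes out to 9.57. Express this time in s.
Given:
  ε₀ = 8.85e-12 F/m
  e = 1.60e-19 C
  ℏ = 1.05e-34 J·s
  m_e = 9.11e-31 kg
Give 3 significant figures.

One atomic unit of time: τ_au = (4πε₀)²ℏ³/(m_e e⁴) = 2.40e-17 s.
9.57 × 2.40e-17 s = 2.30e-16 s

2.30e-16 s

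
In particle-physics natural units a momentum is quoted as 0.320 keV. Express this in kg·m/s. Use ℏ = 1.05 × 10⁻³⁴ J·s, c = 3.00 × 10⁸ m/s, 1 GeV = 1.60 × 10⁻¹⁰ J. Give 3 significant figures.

1.71 × 10⁻²⁵ kg·m/s

Momentum is [E]/c; divide by c.
1 GeV → 1/c × (1 GeV in J) = 5.33 × 10⁻¹⁹ kg·m/s.
Convert the energy scale: 0.320 keV = 3.20 × 10⁻⁷ GeV.
Result: 3.20 × 10⁻⁷ × 5.33 × 10⁻¹⁹ = 1.71 × 10⁻²⁵ kg·m/s.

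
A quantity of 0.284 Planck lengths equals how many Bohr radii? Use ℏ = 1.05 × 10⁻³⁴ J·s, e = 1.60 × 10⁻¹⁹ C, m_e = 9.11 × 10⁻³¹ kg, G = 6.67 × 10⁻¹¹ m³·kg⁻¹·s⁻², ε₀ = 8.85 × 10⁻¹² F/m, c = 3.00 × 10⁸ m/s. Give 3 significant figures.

8.70 × 10⁻²⁶

Planck length: ℓ_P = √(ℏG/c³) = 1.61 × 10⁻³⁵ m
Bohr radius: a₀ = 4πε₀ℏ²/(m_e e²) = 5.26 × 10⁻¹¹ m
0.284 × 1.61 × 10⁻³⁵ / 5.26 × 10⁻¹¹ = 8.70 × 10⁻²⁶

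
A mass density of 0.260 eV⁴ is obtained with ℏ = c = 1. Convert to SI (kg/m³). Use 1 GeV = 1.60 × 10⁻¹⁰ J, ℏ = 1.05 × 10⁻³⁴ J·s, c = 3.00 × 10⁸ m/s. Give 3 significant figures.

Mass density is [E]/(c²[L]³) = [E]⁴/(ℏ³c⁵).
1 GeV⁴ → 1/(ℏ³c⁵) × (1 GeV in J)⁴ = 2.33 × 10²⁰ kg/m³.
Convert the energy scale: 0.260 eV⁴ = 2.60 × 10⁻³⁷ GeV⁴.
Result: 2.60 × 10⁻³⁷ × 2.33 × 10²⁰ = 6.06 × 10⁻¹⁷ kg/m³.

6.06 × 10⁻¹⁷ kg/m³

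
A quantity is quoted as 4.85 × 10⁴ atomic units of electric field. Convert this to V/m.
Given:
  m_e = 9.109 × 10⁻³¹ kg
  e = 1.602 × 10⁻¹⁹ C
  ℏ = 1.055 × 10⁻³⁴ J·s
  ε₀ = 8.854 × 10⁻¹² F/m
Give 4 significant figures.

One atomic unit of electric field: E_au = E_h/(e a₀) = m_e²e⁵/((4πε₀)³ℏ⁴) = 5.131 × 10¹¹ V/m.
4.85 × 10⁴ × 5.131 × 10¹¹ V/m = 2.489 × 10¹⁶ V/m

2.489 × 10¹⁶ V/m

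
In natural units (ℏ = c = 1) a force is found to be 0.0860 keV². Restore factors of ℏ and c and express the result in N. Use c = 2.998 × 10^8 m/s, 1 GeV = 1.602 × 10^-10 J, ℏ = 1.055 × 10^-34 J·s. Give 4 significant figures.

Force is [E]/[L] = [E]²/(ℏc); restore (ℏc)⁻¹.
1 GeV² → 1/(ℏc) × (1 GeV in J)² = 8.114 × 10^5 N.
Convert the energy scale: 0.0860 keV² = 8.60 × 10^-14 GeV².
Result: 8.60 × 10^-14 × 8.114 × 10^5 = 6.978 × 10^-8 N.

6.978 × 10^-8 N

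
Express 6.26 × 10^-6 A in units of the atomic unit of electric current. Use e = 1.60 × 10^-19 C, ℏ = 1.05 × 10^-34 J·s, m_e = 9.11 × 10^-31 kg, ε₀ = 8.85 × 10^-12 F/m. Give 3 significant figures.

atomic unit of electric current: I_au = e E_h/ℏ = m_e e⁵/((4πε₀)²ℏ³) = 6.67 × 10^-3 A.
6.26 × 10^-6 / 6.67 × 10^-3 = 9.38 × 10^-4

9.38 × 10^-4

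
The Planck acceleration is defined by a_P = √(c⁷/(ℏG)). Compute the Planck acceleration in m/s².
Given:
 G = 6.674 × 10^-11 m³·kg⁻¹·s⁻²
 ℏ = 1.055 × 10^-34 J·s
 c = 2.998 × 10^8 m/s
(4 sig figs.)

a_P = √(c⁷/(ℏG))
  = √(3.092 × 10^103)
  = 5.560 × 10^51 m/s²

5.560 × 10^51 m/s²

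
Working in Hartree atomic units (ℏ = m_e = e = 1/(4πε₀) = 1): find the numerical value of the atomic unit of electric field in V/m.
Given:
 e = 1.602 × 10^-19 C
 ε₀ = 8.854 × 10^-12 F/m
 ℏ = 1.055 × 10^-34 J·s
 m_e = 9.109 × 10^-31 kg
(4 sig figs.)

The unique combination of the constants set to 1 with dimensions of electric field is E_au = E_h/(e a₀) = m_e²e⁵/((4πε₀)³ℏ⁴).
E_h = 4.354 × 10^-18 J
a₀ = 5.297 × 10^-11 m
E_h/(e·a₀) = 5.131 × 10^11 V/m

5.131 × 10^11 V/m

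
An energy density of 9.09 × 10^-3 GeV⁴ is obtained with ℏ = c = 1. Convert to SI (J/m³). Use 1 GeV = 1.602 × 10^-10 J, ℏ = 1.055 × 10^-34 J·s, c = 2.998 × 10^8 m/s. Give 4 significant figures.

[E]/[L]³ = [E]⁴/(ℏc)³; restore (ℏc)⁻³.
1 GeV⁴ → 1/(ℏc)³ × (1 GeV in J)⁴ = 2.082 × 10^37 J/m³.
Result: 9.09 × 10^-3 × 2.082 × 10^37 = 1.892 × 10^35 J/m³.

1.892 × 10^35 J/m³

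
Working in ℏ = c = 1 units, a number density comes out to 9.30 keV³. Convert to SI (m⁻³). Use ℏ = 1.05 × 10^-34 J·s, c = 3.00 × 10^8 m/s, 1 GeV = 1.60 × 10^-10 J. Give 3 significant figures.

1.22 × 10^30 m⁻³

Number density is [L]⁻³ = [E]³/(ℏc)³.
1 GeV³ → 1/(ℏc)³ × (1 GeV in J)³ = 1.31 × 10^47 m⁻³.
Convert the energy scale: 9.30 keV³ = 9.30 × 10^-18 GeV³.
Result: 9.30 × 10^-18 × 1.31 × 10^47 = 1.22 × 10^30 m⁻³.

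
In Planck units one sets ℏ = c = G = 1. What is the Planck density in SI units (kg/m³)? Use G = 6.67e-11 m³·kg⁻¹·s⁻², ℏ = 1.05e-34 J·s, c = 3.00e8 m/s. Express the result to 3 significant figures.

ρ_P = c⁵/(ℏG²)
  = 2.43e42 / 4.67e-55
  = 5.20e96 kg/m³

5.20e96 kg/m³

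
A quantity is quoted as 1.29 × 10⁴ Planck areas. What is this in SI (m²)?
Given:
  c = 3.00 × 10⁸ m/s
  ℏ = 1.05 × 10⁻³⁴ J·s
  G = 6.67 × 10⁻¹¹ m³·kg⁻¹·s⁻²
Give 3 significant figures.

3.35 × 10⁻⁶⁶ m²

One Planck area: A_P = ℏG/c³ = 2.59 × 10⁻⁷⁰ m².
1.29 × 10⁴ × 2.59 × 10⁻⁷⁰ m² = 3.35 × 10⁻⁶⁶ m²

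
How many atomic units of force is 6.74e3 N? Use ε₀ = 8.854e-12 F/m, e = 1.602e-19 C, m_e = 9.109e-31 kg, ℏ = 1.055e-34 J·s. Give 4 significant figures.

atomic unit of force: F_au = E_h/a₀ = m_e²e⁶/((4πε₀)³ℏ⁴) = 8.220e-8 N.
6.74e3 / 8.220e-8 = 8.200e10

8.200e10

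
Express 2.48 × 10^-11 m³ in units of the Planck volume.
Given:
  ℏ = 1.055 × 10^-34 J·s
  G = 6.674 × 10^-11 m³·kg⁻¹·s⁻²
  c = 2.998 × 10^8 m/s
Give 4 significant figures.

5.871 × 10^93

Planck volume: V_P = (ℏG/c³)^(3/2) = 4.224 × 10^-105 m³.
2.48 × 10^-11 / 4.224 × 10^-105 = 5.871 × 10^93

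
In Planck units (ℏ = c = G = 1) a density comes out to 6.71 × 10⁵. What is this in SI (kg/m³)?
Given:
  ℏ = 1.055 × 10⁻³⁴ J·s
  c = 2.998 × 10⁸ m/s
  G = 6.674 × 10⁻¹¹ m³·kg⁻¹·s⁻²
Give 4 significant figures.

One Planck density: ρ_P = c⁵/(ℏG²) = 5.154 × 10⁹⁶ kg/m³.
6.71 × 10⁵ × 5.154 × 10⁹⁶ kg/m³ = 3.458 × 10¹⁰² kg/m³

3.458 × 10¹⁰² kg/m³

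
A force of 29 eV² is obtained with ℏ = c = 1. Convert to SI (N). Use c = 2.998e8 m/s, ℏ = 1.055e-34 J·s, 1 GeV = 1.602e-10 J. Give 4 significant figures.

2.353e-11 N

Force is [E]/[L] = [E]²/(ℏc); restore (ℏc)⁻¹.
1 GeV² → 1/(ℏc) × (1 GeV in J)² = 8.114e5 N.
Convert the energy scale: 29 eV² = 2.90e-17 GeV².
Result: 2.90e-17 × 8.114e5 = 2.353e-11 N.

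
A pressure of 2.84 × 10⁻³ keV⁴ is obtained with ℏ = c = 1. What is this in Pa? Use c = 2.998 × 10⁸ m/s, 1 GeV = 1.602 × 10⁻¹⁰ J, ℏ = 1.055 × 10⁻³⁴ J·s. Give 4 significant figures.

Pressure is [E]/[L]³ = [E]⁴/(ℏc)³.
1 GeV⁴ → 1/(ℏc)³ × (1 GeV in J)⁴ = 2.082 × 10³⁷ Pa.
Convert the energy scale: 2.84 × 10⁻³ keV⁴ = 2.84 × 10⁻²⁷ GeV⁴.
Result: 2.84 × 10⁻²⁷ × 2.082 × 10³⁷ = 5.912 × 10¹⁰ Pa.

5.912 × 10¹⁰ Pa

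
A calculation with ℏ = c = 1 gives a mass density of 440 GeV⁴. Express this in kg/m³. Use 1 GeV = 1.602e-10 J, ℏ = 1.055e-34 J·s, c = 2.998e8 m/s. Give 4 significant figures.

Mass density is [E]/(c²[L]³) = [E]⁴/(ℏ³c⁵).
1 GeV⁴ → 1/(ℏ³c⁵) × (1 GeV in J)⁴ = 2.316e20 kg/m³.
Result: 440 × 2.316e20 = 1.019e23 kg/m³.

1.019e23 kg/m³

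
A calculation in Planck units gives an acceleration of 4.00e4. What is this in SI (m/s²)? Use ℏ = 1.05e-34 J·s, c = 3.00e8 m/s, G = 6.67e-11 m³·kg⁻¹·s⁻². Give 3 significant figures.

One Planck acceleration: a_P = √(c⁷/(ℏG)) = 5.59e51 m/s².
4.00e4 × 5.59e51 m/s² = 2.24e56 m/s²

2.24e56 m/s²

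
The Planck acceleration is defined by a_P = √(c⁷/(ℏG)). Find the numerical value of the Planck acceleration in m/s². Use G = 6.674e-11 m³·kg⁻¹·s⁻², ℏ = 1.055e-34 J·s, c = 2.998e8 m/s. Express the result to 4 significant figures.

5.560e51 m/s²

a_P = √(c⁷/(ℏG))
  = √(3.092e103)
  = 5.560e51 m/s²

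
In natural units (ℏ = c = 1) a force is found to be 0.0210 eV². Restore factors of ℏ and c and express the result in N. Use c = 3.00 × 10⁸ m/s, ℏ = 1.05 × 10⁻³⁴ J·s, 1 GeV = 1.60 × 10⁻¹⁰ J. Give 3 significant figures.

1.71 × 10⁻¹⁴ N

Force is [E]/[L] = [E]²/(ℏc); restore (ℏc)⁻¹.
1 GeV² → 1/(ℏc) × (1 GeV in J)² = 8.13 × 10⁵ N.
Convert the energy scale: 0.0210 eV² = 2.10 × 10⁻²⁰ GeV².
Result: 2.10 × 10⁻²⁰ × 8.13 × 10⁵ = 1.71 × 10⁻¹⁴ N.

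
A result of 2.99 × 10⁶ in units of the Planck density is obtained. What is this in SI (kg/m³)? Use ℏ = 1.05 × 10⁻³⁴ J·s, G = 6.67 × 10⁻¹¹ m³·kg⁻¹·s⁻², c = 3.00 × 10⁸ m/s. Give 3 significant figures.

One Planck density: ρ_P = c⁵/(ℏG²) = 5.20 × 10⁹⁶ kg/m³.
2.99 × 10⁶ × 5.20 × 10⁹⁶ kg/m³ = 1.56 × 10¹⁰³ kg/m³

1.56 × 10¹⁰³ kg/m³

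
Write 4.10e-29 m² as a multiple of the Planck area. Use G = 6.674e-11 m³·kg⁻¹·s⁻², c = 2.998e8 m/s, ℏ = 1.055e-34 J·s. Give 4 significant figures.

Planck area: A_P = ℏG/c³ = 2.613e-70 m².
4.10e-29 / 2.613e-70 = 1.569e41

1.569e41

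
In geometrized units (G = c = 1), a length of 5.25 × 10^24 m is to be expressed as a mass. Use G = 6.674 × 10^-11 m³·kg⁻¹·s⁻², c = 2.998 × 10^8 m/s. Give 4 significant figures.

Length → mass via c²/G.
5.25 × 10^24 m × (c²/G) = 7.070 × 10^51 kg

7.070 × 10^51 kg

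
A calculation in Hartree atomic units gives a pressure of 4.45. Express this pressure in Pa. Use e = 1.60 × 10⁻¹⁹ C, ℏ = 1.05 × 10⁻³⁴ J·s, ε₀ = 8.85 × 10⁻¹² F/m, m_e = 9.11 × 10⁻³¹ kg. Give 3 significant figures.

1.34 × 10¹⁴ Pa

One atomic unit of pressure: P_au = E_h/a₀³ = m_e⁴e¹⁰/((4πε₀)⁵ℏ⁸) = 3.01 × 10¹³ Pa.
4.45 × 3.01 × 10¹³ Pa = 1.34 × 10¹⁴ Pa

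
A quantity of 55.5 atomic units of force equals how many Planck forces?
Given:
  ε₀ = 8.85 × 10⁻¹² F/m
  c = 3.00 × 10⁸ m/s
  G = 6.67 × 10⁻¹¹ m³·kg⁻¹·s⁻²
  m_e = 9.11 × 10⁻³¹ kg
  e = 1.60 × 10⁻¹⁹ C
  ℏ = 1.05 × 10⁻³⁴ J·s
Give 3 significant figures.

atomic unit of force: F_au = E_h/a₀ = m_e²e⁶/((4πε₀)³ℏ⁴) = 8.33 × 10⁻⁸ N
Planck force: F_P = c⁴/G = 1.21 × 10⁴⁴ N
55.5 × 8.33 × 10⁻⁸ / 1.21 × 10⁴⁴ = 3.81 × 10⁻⁵⁰

3.81 × 10⁻⁵⁰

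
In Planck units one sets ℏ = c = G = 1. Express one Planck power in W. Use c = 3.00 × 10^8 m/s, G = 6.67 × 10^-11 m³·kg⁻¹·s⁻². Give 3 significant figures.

P_P = c⁵/G
  = 2.43 × 10^42 / 6.67 × 10^-11
  = 3.64 × 10^52 W

3.64 × 10^52 W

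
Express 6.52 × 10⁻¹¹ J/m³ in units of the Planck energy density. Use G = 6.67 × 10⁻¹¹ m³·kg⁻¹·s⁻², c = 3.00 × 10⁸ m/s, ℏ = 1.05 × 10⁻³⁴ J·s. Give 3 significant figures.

1.39 × 10⁻¹²⁴

Planck energy density: u_P = c⁷/(ℏG²) = 4.68 × 10¹¹³ J/m³.
6.52 × 10⁻¹¹ / 4.68 × 10¹¹³ = 1.39 × 10⁻¹²⁴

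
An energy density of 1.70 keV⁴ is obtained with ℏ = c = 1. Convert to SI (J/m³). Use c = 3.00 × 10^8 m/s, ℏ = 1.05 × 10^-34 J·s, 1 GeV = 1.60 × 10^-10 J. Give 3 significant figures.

[E]/[L]³ = [E]⁴/(ℏc)³; restore (ℏc)⁻³.
1 GeV⁴ → 1/(ℏc)³ × (1 GeV in J)⁴ = 2.10 × 10^37 J/m³.
Convert the energy scale: 1.70 keV⁴ = 1.70 × 10^-24 GeV⁴.
Result: 1.70 × 10^-24 × 2.10 × 10^37 = 3.56 × 10^13 J/m³.

3.56 × 10^13 J/m³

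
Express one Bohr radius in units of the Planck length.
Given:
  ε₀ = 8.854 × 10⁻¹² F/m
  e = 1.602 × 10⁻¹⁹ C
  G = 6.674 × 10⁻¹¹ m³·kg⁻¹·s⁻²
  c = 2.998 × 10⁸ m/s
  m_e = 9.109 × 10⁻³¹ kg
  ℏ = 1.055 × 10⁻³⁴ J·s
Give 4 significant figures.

3.277 × 10²⁴

Bohr radius: a₀ = 4πε₀ℏ²/(m_e e²) = 5.297 × 10⁻¹¹ m
Planck length: ℓ_P = √(ℏG/c³) = 1.616 × 10⁻³⁵ m
ratio = 5.297 × 10⁻¹¹ / 1.616 × 10⁻³⁵ = 3.277 × 10²⁴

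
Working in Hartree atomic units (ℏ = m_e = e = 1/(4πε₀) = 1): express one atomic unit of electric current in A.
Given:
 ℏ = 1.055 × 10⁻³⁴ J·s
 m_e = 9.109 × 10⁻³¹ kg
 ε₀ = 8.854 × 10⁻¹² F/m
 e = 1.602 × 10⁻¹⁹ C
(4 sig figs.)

The unique combination of the constants set to 1 with dimensions of current is I_au = e E_h/ℏ = m_e e⁵/((4πε₀)²ℏ³).
E_h = 4.354 × 10⁻¹⁸ J
e·E_h/ℏ = 6.612 × 10⁻³ A

6.612 × 10⁻³ A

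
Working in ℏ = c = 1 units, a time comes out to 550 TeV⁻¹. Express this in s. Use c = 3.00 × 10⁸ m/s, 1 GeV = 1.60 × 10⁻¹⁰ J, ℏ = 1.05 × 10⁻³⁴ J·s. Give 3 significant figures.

A time is [E]⁻¹ in ℏ=c=1; restore one factor of ℏ.
1 GeV⁻¹ → ℏ × (1 GeV in J)⁻¹ = 6.56 × 10⁻²⁵ s.
Convert the energy scale: 550 TeV⁻¹ = 0.550 GeV⁻¹.
Result: 0.550 × 6.56 × 10⁻²⁵ = 3.61 × 10⁻²⁵ s.

3.61 × 10⁻²⁵ s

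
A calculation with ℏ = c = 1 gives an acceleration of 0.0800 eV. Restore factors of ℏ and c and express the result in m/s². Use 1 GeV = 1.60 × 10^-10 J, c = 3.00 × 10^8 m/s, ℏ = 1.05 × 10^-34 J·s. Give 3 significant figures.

Acceleration is [L]/[T]² = c·[E]/ℏ.
1 GeV → c/ℏ × (1 GeV in J) = 4.57 × 10^32 m/s².
Convert the energy scale: 0.0800 eV = 8.00 × 10^-11 GeV.
Result: 8.00 × 10^-11 × 4.57 × 10^32 = 3.66 × 10^22 m/s².

3.66 × 10^22 m/s²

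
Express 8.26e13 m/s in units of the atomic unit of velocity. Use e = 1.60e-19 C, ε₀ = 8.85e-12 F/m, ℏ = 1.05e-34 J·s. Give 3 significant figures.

atomic unit of velocity: v_au = e²/(4πε₀ℏ) = 2.19e6 m/s.
8.26e13 / 2.19e6 = 3.77e7

3.77e7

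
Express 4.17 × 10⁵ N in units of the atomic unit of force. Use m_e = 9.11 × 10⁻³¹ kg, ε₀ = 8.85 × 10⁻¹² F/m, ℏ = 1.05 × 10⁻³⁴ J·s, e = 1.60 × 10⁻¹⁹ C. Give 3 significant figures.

atomic unit of force: F_au = E_h/a₀ = m_e²e⁶/((4πε₀)³ℏ⁴) = 8.33 × 10⁻⁸ N.
4.17 × 10⁵ / 8.33 × 10⁻⁸ = 5.01 × 10¹²

5.01 × 10¹²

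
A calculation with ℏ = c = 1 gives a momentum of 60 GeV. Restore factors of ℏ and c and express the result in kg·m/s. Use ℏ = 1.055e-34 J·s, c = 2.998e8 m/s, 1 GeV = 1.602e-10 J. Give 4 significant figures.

Momentum is [E]/c; divide by c.
1 GeV → 1/c × (1 GeV in J) = 5.344e-19 kg·m/s.
Result: 60 × 5.344e-19 = 3.206e-17 kg·m/s.

3.206e-17 kg·m/s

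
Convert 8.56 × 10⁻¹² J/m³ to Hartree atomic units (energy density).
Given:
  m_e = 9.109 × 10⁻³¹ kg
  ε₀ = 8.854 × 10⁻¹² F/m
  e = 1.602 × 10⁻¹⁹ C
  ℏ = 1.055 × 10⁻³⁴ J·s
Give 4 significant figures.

atomic unit of energy density: u_au = E_h/a₀³ = m_e⁴e¹⁰/((4πε₀)⁵ℏ⁸) = 2.929 × 10¹³ J/m³.
8.56 × 10⁻¹² / 2.929 × 10¹³ = 2.922 × 10⁻²⁵

2.922 × 10⁻²⁵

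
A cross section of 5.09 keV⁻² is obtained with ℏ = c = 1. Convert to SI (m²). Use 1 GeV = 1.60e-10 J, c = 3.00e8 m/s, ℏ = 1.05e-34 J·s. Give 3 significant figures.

1.97e-19 m²

Area is [L]² = [E]⁻²·(ℏc)²; restore (ℏc)².
1 GeV⁻² → (ℏc)² × (1 GeV in J)⁻² = 3.88e-32 m².
Convert the energy scale: 5.09 keV⁻² = 5.09e12 GeV⁻².
Result: 5.09e12 × 3.88e-32 = 1.97e-19 m².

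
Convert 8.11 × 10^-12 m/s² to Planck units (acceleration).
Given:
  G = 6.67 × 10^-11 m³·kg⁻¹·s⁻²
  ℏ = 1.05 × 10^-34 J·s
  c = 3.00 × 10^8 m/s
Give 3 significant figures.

Planck acceleration: a_P = √(c⁷/(ℏG)) = 5.59 × 10^51 m/s².
8.11 × 10^-12 / 5.59 × 10^51 = 1.45 × 10^-63

1.45 × 10^-63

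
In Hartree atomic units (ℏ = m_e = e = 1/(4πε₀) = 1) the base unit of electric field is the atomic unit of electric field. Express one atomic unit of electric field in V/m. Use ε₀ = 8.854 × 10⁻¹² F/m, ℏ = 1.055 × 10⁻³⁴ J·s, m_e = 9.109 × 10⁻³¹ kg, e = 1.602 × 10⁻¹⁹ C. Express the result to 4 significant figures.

5.131 × 10¹¹ V/m

E_au = E_h/(e a₀) = m_e²e⁵/((4πε₀)³ℏ⁴)
E_h = 4.354 × 10⁻¹⁸ J
a₀ = 5.297 × 10⁻¹¹ m
E_h/(e·a₀) = 5.131 × 10¹¹ V/m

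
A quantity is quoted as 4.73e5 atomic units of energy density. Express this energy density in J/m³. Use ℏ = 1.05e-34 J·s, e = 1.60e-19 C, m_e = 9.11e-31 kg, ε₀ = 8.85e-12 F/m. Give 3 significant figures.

One atomic unit of energy density: u_au = E_h/a₀³ = m_e⁴e¹⁰/((4πε₀)⁵ℏ⁸) = 3.01e13 J/m³.
4.73e5 × 3.01e13 J/m³ = 1.43e19 J/m³

1.43e19 J/m³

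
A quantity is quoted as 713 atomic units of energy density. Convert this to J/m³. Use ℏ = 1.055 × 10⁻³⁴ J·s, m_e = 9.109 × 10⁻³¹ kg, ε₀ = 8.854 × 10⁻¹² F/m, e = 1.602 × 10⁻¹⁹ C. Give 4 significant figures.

One atomic unit of energy density: u_au = E_h/a₀³ = m_e⁴e¹⁰/((4πε₀)⁵ℏ⁸) = 2.929 × 10¹³ J/m³.
713 × 2.929 × 10¹³ J/m³ = 2.088 × 10¹⁶ J/m³

2.088 × 10¹⁶ J/m³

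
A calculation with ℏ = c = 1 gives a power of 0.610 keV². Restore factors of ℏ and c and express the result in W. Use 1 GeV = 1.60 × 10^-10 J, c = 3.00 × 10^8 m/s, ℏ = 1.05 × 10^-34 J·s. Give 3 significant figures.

Power is [E]/[T] = [E]²/ℏ.
1 GeV² → 1/ℏ × (1 GeV in J)² = 2.44 × 10^14 W.
Convert the energy scale: 0.610 keV² = 6.10 × 10^-13 GeV².
Result: 6.10 × 10^-13 × 2.44 × 10^14 = 149 W.

149 W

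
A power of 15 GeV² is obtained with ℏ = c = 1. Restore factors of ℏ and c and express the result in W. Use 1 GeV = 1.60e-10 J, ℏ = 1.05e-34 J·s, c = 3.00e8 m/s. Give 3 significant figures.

Power is [E]/[T] = [E]²/ℏ.
1 GeV² → 1/ℏ × (1 GeV in J)² = 2.44e14 W.
Result: 15 × 2.44e14 = 3.66e15 W.

3.66e15 W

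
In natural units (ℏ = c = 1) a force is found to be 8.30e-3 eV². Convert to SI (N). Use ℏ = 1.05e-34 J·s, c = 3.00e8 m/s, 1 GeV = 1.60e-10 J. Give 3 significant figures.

Force is [E]/[L] = [E]²/(ℏc); restore (ℏc)⁻¹.
1 GeV² → 1/(ℏc) × (1 GeV in J)² = 8.13e5 N.
Convert the energy scale: 8.30e-3 eV² = 8.30e-21 GeV².
Result: 8.30e-21 × 8.13e5 = 6.75e-15 N.

6.75e-15 N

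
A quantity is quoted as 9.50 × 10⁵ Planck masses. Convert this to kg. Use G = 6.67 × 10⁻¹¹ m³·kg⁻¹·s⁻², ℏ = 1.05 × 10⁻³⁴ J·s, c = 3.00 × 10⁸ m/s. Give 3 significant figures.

One Planck mass: m_P = √(ℏc/G) = 2.17 × 10⁻⁸ kg.
9.50 × 10⁵ × 2.17 × 10⁻⁸ kg = 0.0206 kg

0.0206 kg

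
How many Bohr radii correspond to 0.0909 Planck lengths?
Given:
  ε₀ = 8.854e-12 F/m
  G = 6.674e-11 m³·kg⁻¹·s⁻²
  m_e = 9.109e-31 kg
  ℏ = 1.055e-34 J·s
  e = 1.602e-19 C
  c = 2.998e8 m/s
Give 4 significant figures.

Planck length: ℓ_P = √(ℏG/c³) = 1.616e-35 m
Bohr radius: a₀ = 4πε₀ℏ²/(m_e e²) = 5.297e-11 m
0.0909 × 1.616e-35 / 5.297e-11 = 2.774e-26

2.774e-26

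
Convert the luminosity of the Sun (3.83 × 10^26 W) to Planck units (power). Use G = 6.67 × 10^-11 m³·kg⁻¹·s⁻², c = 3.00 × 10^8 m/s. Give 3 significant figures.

Planck power: P_P = c⁵/G = 3.64 × 10^52 W.
3.83 × 10^26 / 3.64 × 10^52 = 1.05 × 10^-26

1.05 × 10^-26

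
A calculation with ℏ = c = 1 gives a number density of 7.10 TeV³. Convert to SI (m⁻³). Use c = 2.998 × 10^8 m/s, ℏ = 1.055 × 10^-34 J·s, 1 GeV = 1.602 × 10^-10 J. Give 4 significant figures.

9.226 × 10^56 m⁻³

Number density is [L]⁻³ = [E]³/(ℏc)³.
1 GeV³ → 1/(ℏc)³ × (1 GeV in J)³ = 1.299 × 10^47 m⁻³.
Convert the energy scale: 7.10 TeV³ = 7.10 × 10^9 GeV³.
Result: 7.10 × 10^9 × 1.299 × 10^47 = 9.226 × 10^56 m⁻³.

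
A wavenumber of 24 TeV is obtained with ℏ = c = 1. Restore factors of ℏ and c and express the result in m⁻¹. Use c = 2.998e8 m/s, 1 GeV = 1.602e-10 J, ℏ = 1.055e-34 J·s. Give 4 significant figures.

Inverse length is [E]/(ℏc).
1 GeV → 1/(ℏc) × (1 GeV in J) = 5.065e15 m⁻¹.
Convert the energy scale: 24 TeV = 2.40e4 GeV.
Result: 2.40e4 × 5.065e15 = 1.216e20 m⁻¹.

1.216e20 m⁻¹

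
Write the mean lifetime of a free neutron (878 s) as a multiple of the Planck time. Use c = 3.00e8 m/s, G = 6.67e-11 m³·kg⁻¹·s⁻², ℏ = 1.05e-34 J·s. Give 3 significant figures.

1.64e46

Planck time: t_P = √(ℏG/c⁵) = 5.37e-44 s.
878 / 5.37e-44 = 1.64e46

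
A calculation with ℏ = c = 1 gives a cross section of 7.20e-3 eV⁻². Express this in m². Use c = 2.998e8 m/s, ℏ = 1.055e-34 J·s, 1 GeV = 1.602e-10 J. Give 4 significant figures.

Area is [L]² = [E]⁻²·(ℏc)²; restore (ℏc)².
1 GeV⁻² → (ℏc)² × (1 GeV in J)⁻² = 3.898e-32 m².
Convert the energy scale: 7.20e-3 eV⁻² = 7.20e15 GeV⁻².
Result: 7.20e15 × 3.898e-32 = 2.807e-16 m².

2.807e-16 m²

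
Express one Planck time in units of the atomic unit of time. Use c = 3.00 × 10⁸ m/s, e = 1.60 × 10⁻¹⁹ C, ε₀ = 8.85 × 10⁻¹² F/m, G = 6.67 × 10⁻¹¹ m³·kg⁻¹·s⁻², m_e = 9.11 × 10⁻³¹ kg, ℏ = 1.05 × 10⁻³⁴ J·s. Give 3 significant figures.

2.24 × 10⁻²⁷

Planck time: t_P = √(ℏG/c⁵) = 5.37 × 10⁻⁴⁴ s
atomic unit of time: τ_au = (4πε₀)²ℏ³/(m_e e⁴) = 2.40 × 10⁻¹⁷ s
ratio = 5.37 × 10⁻⁴⁴ / 2.40 × 10⁻¹⁷ = 2.24 × 10⁻²⁷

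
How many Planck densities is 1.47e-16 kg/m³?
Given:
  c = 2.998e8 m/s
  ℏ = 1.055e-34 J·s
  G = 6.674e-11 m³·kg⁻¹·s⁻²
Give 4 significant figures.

Planck density: ρ_P = c⁵/(ℏG²) = 5.154e96 kg/m³.
1.47e-16 / 5.154e96 = 2.852e-113

2.852e-113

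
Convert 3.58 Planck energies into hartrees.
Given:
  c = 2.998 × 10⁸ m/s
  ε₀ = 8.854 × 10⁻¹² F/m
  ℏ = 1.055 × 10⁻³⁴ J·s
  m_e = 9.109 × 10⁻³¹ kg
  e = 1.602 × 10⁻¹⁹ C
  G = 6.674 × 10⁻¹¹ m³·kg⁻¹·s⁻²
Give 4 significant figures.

1.609 × 10²⁷

Planck energy: E_P = √(ℏc⁵/G) = 1.957 × 10⁹ J
hartree: E_h = m_e e⁴/(4πε₀ℏ)² = 4.354 × 10⁻¹⁸ J
3.58 × 1.957 × 10⁹ / 4.354 × 10⁻¹⁸ = 1.609 × 10²⁷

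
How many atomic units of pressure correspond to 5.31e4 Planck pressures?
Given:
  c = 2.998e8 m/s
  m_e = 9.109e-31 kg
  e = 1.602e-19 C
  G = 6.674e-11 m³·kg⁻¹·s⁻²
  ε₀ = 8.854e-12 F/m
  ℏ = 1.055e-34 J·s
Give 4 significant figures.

Planck pressure: p_P = c⁷/(ℏG²) = 4.632e113 Pa
atomic unit of pressure: P_au = E_h/a₀³ = m_e⁴e¹⁰/((4πε₀)⁵ℏ⁸) = 2.929e13 Pa
5.31e4 × 4.632e113 / 2.929e13 = 8.397e104

8.397e104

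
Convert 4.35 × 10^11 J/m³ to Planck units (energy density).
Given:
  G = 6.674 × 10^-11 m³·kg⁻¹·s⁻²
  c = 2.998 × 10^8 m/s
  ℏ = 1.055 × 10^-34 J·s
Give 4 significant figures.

Planck energy density: u_P = c⁷/(ℏG²) = 4.632 × 10^113 J/m³.
4.35 × 10^11 / 4.632 × 10^113 = 9.391 × 10^-103

9.391 × 10^-103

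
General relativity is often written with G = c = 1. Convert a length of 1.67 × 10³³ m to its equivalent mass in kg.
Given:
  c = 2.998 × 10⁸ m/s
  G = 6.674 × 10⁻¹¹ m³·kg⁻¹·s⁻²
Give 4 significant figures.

2.249 × 10⁶⁰ kg

Length → mass via c²/G.
1.67 × 10³³ m × (c²/G) = 2.249 × 10⁶⁰ kg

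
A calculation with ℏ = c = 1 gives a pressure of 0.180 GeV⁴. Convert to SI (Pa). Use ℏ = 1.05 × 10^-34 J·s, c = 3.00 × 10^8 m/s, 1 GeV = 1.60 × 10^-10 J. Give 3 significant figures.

3.77 × 10^36 Pa

Pressure is [E]/[L]³ = [E]⁴/(ℏc)³.
1 GeV⁴ → 1/(ℏc)³ × (1 GeV in J)⁴ = 2.10 × 10^37 Pa.
Result: 0.180 × 2.10 × 10^37 = 3.77 × 10^36 Pa.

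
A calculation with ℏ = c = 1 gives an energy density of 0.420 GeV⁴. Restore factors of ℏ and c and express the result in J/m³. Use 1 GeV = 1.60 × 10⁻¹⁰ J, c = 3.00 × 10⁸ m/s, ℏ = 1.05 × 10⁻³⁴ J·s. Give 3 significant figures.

[E]/[L]³ = [E]⁴/(ℏc)³; restore (ℏc)⁻³.
1 GeV⁴ → 1/(ℏc)³ × (1 GeV in J)⁴ = 2.10 × 10³⁷ J/m³.
Result: 0.420 × 2.10 × 10³⁷ = 8.81 × 10³⁶ J/m³.

8.81 × 10³⁶ J/m³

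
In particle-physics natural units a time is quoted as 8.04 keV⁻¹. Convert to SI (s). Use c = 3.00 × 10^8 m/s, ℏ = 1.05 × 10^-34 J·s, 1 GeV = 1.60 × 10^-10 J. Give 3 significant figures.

A time is [E]⁻¹ in ℏ=c=1; restore one factor of ℏ.
1 GeV⁻¹ → ℏ × (1 GeV in J)⁻¹ = 6.56 × 10^-25 s.
Convert the energy scale: 8.04 keV⁻¹ = 8.04 × 10^6 GeV⁻¹.
Result: 8.04 × 10^6 × 6.56 × 10^-25 = 5.28 × 10^-18 s.

5.28 × 10^-18 s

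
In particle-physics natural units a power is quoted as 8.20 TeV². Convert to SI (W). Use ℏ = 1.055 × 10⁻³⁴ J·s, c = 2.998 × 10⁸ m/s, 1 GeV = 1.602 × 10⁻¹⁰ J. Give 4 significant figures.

1.995 × 10²¹ W

Power is [E]/[T] = [E]²/ℏ.
1 GeV² → 1/ℏ × (1 GeV in J)² = 2.433 × 10¹⁴ W.
Convert the energy scale: 8.20 TeV² = 8.20 × 10⁶ GeV².
Result: 8.20 × 10⁶ × 2.433 × 10¹⁴ = 1.995 × 10²¹ W.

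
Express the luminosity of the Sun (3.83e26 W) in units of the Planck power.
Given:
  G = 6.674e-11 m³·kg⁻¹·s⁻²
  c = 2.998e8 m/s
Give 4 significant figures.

Planck power: P_P = c⁵/G = 3.629e52 W.
3.83e26 / 3.629e52 = 1.055e-26

1.055e-26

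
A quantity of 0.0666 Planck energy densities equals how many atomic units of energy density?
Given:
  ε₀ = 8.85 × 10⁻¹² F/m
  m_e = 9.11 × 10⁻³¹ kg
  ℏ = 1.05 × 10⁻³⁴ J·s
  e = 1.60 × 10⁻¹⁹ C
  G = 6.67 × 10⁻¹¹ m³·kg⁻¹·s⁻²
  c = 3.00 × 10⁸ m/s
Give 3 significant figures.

Planck energy density: u_P = c⁷/(ℏG²) = 4.68 × 10¹¹³ J/m³
atomic unit of energy density: u_au = E_h/a₀³ = m_e⁴e¹⁰/((4πε₀)⁵ℏ⁸) = 3.01 × 10¹³ J/m³
0.0666 × 4.68 × 10¹¹³ / 3.01 × 10¹³ = 1.03 × 10⁹⁹

1.03 × 10⁹⁹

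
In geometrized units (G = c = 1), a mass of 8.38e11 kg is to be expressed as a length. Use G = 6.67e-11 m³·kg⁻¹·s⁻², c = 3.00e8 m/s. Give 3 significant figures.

In G = c = 1 units mass has dimensions of length; the conversion factor is G/c².
8.38e11 kg × (G/c²) = 6.21e-16 m

6.21e-16 m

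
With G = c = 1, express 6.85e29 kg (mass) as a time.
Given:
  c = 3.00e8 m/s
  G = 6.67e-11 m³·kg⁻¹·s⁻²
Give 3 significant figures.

1.69e-6 s

Mass → time via G/c³.
6.85e29 kg × (G/c³) = 1.69e-6 s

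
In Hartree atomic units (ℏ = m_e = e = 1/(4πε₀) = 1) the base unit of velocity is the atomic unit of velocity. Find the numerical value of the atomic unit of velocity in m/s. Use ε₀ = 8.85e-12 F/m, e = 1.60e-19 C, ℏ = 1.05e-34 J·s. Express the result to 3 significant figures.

2.19e6 m/s

v_au = e²/(4πε₀ℏ)
  = 2.56e-38 / 1.17e-44
  = 2.19e6 m/s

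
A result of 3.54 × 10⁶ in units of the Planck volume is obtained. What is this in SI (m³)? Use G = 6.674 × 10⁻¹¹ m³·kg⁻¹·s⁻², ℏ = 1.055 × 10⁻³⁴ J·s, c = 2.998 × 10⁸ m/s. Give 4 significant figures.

One Planck volume: V_P = (ℏG/c³)^(3/2) = 4.224 × 10⁻¹⁰⁵ m³.
3.54 × 10⁶ × 4.224 × 10⁻¹⁰⁵ m³ = 1.495 × 10⁻⁹⁸ m³

1.495 × 10⁻⁹⁸ m³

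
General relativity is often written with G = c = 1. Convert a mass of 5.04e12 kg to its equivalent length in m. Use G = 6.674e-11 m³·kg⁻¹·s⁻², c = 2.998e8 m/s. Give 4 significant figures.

3.742e-15 m

In G = c = 1 units mass has dimensions of length; the conversion factor is G/c².
5.04e12 kg × (G/c²) = 3.742e-15 m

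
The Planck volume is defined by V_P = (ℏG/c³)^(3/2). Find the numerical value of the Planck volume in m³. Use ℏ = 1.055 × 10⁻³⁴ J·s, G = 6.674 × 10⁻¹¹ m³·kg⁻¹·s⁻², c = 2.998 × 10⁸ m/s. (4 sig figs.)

4.224 × 10⁻¹⁰⁵ m³

V_P = (ℏG/c³)^(3/2)
  = √(1.784 × 10⁻²⁰⁹)
  = 4.224 × 10⁻¹⁰⁵ m³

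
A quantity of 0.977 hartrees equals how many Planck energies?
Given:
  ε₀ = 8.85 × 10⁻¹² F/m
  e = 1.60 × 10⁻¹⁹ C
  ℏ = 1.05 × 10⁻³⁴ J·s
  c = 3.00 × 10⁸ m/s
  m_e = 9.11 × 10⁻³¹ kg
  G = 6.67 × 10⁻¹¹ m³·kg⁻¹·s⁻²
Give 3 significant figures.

hartree: E_h = m_e e⁴/(4πε₀ℏ)² = 4.38 × 10⁻¹⁸ J
Planck energy: E_P = √(ℏc⁵/G) = 1.96 × 10⁹ J
0.977 × 4.38 × 10⁻¹⁸ / 1.96 × 10⁹ = 2.19 × 10⁻²⁷

2.19 × 10⁻²⁷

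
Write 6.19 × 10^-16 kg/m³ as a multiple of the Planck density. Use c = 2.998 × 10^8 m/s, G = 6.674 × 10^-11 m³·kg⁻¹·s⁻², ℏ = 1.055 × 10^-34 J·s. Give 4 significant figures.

Planck density: ρ_P = c⁵/(ℏG²) = 5.154 × 10^96 kg/m³.
6.19 × 10^-16 / 5.154 × 10^96 = 1.201 × 10^-112

1.201 × 10^-112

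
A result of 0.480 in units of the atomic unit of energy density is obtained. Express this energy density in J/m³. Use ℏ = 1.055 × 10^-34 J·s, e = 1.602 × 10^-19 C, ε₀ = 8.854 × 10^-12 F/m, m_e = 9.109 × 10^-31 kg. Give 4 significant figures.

1.406 × 10^13 J/m³

One atomic unit of energy density: u_au = E_h/a₀³ = m_e⁴e¹⁰/((4πε₀)⁵ℏ⁸) = 2.929 × 10^13 J/m³.
0.480 × 2.929 × 10^13 J/m³ = 1.406 × 10^13 J/m³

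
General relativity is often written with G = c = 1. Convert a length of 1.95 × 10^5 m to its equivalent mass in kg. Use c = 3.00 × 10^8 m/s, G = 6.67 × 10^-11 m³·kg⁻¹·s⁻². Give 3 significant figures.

2.63 × 10^32 kg

Length → mass via c²/G.
1.95 × 10^5 m × (c²/G) = 2.63 × 10^32 kg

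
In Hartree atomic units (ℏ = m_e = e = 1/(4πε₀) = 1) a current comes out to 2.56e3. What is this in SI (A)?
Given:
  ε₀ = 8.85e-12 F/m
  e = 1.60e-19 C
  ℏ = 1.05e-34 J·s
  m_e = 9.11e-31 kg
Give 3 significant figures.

17.1 A

One atomic unit of electric current: I_au = e E_h/ℏ = m_e e⁵/((4πε₀)²ℏ³) = 6.67e-3 A.
2.56e3 × 6.67e-3 A = 17.1 A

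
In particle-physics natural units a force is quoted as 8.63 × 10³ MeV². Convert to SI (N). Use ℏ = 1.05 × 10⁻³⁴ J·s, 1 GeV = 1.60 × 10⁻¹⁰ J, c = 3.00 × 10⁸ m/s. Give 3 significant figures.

7.01 × 10³ N

Force is [E]/[L] = [E]²/(ℏc); restore (ℏc)⁻¹.
1 GeV² → 1/(ℏc) × (1 GeV in J)² = 8.13 × 10⁵ N.
Convert the energy scale: 8.63 × 10³ MeV² = 8.63 × 10⁻³ GeV².
Result: 8.63 × 10⁻³ × 8.13 × 10⁵ = 7.01 × 10³ N.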